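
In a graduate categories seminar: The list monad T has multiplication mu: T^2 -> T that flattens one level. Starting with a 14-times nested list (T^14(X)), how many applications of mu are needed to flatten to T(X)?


Each application of mu: T^2 -> T removes one layer of nesting.
Starting at depth 14 (i.e., T^14(X)), we need to reach T(X).
Number of mu applications = 14 - 1 = 13

13


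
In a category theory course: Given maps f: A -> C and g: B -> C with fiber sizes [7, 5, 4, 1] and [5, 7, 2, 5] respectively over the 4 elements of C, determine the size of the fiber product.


The pullback A x_C B consists of pairs (a, b) with f(a) = g(b).
For each element c in C, the fiber product has |f^-1(c)| * |g^-1(c)| elements.
Summing over C: 7 * 5 + 5 * 7 + 4 * 2 + 1 * 5
= 35 + 35 + 8 + 5 = 83

83


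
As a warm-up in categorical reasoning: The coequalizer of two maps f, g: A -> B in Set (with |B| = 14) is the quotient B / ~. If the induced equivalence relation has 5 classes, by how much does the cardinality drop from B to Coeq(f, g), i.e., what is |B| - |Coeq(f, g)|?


The coequalizer Coeq(f, g) = B / ~ has one element per equivalence class.
|B| = 14, |Coeq(f, g)| = 5.
|B| - |Coeq(f, g)| = 14 - 5 = 9.

9


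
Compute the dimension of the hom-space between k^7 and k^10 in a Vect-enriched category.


In Vect-enriched categories, Hom(k^n, k^m) is the space of m x n matrices.
dim(Hom(k^7, k^10)) = 10 * 7 = 70

70


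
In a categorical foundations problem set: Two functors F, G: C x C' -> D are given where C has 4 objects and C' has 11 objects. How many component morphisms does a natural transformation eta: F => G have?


A natural transformation eta: F => G assigns one component morphism per
object of the domain category.
The domain is the product category C x C', so
|Ob(C x C')| = |Ob(C)| * |Ob(C')| = 4 * 11 = 44.
Therefore eta has 44 component morphisms.

44


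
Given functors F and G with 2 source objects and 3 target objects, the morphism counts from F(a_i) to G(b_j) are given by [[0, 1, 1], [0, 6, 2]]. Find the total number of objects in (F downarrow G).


Objects of (F downarrow G) are triples (a, b, h: F(a)->G(b)).
The count equals the sum of all entries in the hom-matrix.
sum(row 0) = 2
sum(row 1) = 8
Grand total = 10

10


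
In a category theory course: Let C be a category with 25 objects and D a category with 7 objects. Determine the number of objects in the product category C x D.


The product category C x D has objects that are pairs (c, d).
Number of pairs = |Ob(C)| * |Ob(D)| = 25 * 7 = 175

175


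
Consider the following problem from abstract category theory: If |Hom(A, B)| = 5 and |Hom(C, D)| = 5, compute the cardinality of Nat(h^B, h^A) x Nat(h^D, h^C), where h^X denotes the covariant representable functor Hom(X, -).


By the Yoneda lemma, Nat(h^B, h^A) is isomorphic to Hom(A, B),
so |Nat(h^B, h^A)| = |Hom(A, B)| and |Nat(h^D, h^C)| = |Hom(C, D)|.
|Hom(A, B)| = 5, |Hom(C, D)| = 5.
|Nat(h^B, h^A) x Nat(h^D, h^C)| = 5 * 5 = 25

25


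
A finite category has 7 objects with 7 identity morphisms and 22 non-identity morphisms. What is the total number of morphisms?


Each object has an identity morphism, giving 7 identities.
Adding the 22 non-identity morphisms:
Total = 7 + 22 = 29

29


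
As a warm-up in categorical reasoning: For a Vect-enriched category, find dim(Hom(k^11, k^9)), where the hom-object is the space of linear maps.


In Vect-enriched categories, Hom(k^n, k^m) is the space of m x n matrices.
dim(Hom(k^11, k^9)) = 9 * 11 = 99

99


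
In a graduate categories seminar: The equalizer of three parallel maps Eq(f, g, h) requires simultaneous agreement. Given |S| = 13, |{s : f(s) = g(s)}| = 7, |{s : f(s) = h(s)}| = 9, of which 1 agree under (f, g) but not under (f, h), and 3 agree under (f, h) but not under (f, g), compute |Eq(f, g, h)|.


Eq(f, g, h) is the triple-agreement set: points in S where all three
maps take the same value. Using inclusion-exclusion on the pairwise data:
Pair (f, g) agrees on 7 points; pair (f, h) on 9 points.
Points agreeing under (f, g) but not (f, h) = 1; under (f, h) but not (f, g) = 3.
Triple-agreement = agreement-in-(f, g) minus points that agree under (f, g) but not (f, h):
|Eq(f, g, h)| = 7 - 1 = 6
(cross-check via (f, h): 9 - 3 = 6.)

6


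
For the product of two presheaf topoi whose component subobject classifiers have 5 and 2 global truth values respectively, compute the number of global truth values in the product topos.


In a product of presheaf topoi E_1 x E_2, the subobject classifier
is Omega = Omega_1 x Omega_2 (componentwise), so
|Omega(top)| = |Omega_1(top_1)| * |Omega_2(top_2)|.
= 5 * 2 = 10.

10


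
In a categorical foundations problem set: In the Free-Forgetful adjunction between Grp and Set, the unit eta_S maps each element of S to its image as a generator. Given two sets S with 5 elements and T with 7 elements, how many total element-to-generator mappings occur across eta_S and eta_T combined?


The unit eta_X: X -> U(F(X)) of the Free-Forgetful adjunction
maps each element of X to a generator of F(X). For X = S + T (disjoint
union in Set), |S + T| = |S| + |T|.
Total mappings = 5 + 7 = 12.

12


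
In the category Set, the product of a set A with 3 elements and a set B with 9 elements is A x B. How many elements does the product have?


In Set, the product A x B is the Cartesian product.
By the universal property, |A x B| = |A| * |B|.
|A x B| = 3 * 9 = 27

27


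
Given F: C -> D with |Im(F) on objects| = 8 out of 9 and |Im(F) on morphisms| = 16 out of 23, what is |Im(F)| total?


The image of F consists of distinct objects and distinct morphisms.
|Im(F)| on objects = 8
|Im(F)| on morphisms = 16
Total image cardinality = 8 + 16 = 24

24


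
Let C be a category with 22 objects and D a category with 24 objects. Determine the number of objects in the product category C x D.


The product category C x D has objects that are pairs (c, d).
Number of pairs = |Ob(C)| * |Ob(D)| = 22 * 24 = 528

528


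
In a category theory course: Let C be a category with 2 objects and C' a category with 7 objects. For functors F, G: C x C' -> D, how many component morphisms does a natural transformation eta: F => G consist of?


A natural transformation eta: F => G assigns one component morphism per
object of the domain category.
The domain is the product category C x C', so
|Ob(C x C')| = |Ob(C)| * |Ob(C')| = 2 * 7 = 14.
Therefore eta has 14 component morphisms.

14


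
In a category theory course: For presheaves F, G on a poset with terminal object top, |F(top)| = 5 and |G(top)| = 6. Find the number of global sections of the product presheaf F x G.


Global sections of a presheaf on a poset with terminal top satisfy
Gamma(H) ~ H(top). Presheaves admit pointwise products, so
(F x G)(top) = F(top) x G(top) (Cartesian product).
|Gamma(F x G)| = |F(top)| * |G(top)| = 5 * 6 = 30.

30


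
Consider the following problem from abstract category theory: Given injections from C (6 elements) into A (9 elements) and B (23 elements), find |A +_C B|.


The pushout A +_C B identifies the images of C in A and B.
|A +_C B| = |A| + |B| - |C| (for injections).
= 9 + 23 - 6 = 26

26


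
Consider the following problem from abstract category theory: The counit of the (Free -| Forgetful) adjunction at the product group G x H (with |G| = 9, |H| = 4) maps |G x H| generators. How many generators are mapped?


The counit epsilon_K: F(U(K)) -> K of the Free-Forgetful adjunction
maps |K| generators of F(U(K)) into K. For K = G x H (the product group),
|G x H| = |G| * |H|.
Total generators mapped = 9 * 4 = 36.

36


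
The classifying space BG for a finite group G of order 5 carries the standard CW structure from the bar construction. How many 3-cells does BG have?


In the bar-construction CW model of BG, the n-cells are indexed by
n-tuples [g_1|...|g_n] of non-identity elements of G (degenerate
simplices with some g_i = e do not contribute cells), so there are
(|G| - 1)^n n-cells.
For dim = 3 with |G| = 5:
cells = (5 - 1)^3 = 4^3 = 64

64


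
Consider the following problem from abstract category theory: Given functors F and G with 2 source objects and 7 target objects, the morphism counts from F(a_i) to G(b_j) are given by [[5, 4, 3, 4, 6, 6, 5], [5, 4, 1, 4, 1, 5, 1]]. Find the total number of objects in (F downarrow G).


Objects of (F downarrow G) are triples (a, b, h: F(a)->G(b)).
The count equals the sum of all entries in the hom-matrix.
sum(row 0) = 33
sum(row 1) = 21
Grand total = 54

54


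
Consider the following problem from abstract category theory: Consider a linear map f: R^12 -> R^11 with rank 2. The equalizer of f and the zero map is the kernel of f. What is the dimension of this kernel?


The equalizer of f and the zero map is ker(f).
By the rank-nullity theorem: dim(ker(f)) = dim(domain) - rank(f).
dim(ker(f)) = 12 - 2 = 10

10


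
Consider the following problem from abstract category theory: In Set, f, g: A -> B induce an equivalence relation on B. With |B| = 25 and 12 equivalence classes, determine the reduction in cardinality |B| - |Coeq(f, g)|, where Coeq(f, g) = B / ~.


The coequalizer Coeq(f, g) = B / ~ has one element per equivalence class.
|B| = 25, |Coeq(f, g)| = 12.
|B| - |Coeq(f, g)| = 25 - 12 = 13.

13


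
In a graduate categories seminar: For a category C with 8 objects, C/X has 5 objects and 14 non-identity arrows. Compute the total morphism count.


In the slice category C/X, objects are morphisms to X.
Identity morphisms: 5 (one per object of C/X).
Non-identity morphisms: 14.
Total = 5 + 14 = 19

19


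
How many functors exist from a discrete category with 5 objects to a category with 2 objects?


A functor from a discrete category C to D is determined by
where each object maps. Each of the 5 objects of C can map
to any of the 2 objects of D independently.
Number of functors = 2^5 = 32

32


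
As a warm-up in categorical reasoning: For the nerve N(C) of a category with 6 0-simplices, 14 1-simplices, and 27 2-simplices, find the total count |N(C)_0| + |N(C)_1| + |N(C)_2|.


The 2-skeleton of the nerve N(C) consists of simplices in dimensions 0, 1, 2:
  |N(C)_0| = 6 (objects)
  |N(C)_1| = 14 (morphisms)
  |N(C)_2| = 27 (composable pairs)
Total = 6 + 14 + 27 = 47

47


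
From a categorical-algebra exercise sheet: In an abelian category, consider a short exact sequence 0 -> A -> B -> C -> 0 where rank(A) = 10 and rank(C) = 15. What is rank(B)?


For a short exact sequence 0 -> A -> B -> C -> 0,
rank is additive: rank(B) = rank(A) + rank(C).
rank(B) = 10 + 15 = 25

25


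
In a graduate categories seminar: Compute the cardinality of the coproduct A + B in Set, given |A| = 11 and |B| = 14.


In Set, the coproduct A + B is the disjoint union.
|A + B| = |A| + |B| = 11 + 14 = 25

25


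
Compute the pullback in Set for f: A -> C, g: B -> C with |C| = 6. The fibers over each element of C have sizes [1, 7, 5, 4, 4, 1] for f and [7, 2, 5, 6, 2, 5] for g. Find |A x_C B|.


The pullback A x_C B consists of pairs (a, b) with f(a) = g(b).
For each element c in C, the fiber product has |f^-1(c)| * |g^-1(c)| elements.
Summing over C: 1 * 7 + 7 * 2 + 5 * 5 + 4 * 6 + 4 * 2 + 1 * 5
= 7 + 14 + 25 + 24 + 8 + 5 = 83

83


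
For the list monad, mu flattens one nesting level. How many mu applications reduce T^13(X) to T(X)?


Each application of mu: T^2 -> T removes one layer of nesting.
Starting at depth 13 (i.e., T^13(X)), we need to reach T(X).
Number of mu applications = 13 - 1 = 12

12


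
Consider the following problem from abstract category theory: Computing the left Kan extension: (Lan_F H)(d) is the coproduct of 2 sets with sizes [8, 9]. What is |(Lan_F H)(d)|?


Pointwise, the left Kan extension (Lan_F H)(d) is the colimit, indexed
by the comma category (F downarrow d), of H composed with the
projection (F downarrow d) -> C. Here that colimit is given
as a coproduct (disjoint union) of sets, so its cardinality is the
sum of the sizes of the summands.
Coproduct of sets with sizes: 8 + 9
= 17

17


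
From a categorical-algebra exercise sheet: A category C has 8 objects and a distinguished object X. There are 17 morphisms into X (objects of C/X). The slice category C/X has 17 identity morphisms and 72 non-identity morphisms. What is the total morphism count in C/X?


In the slice category C/X, objects are morphisms to X.
Identity morphisms: 17 (one per object of C/X).
Non-identity morphisms: 72.
Total = 17 + 72 = 89

89


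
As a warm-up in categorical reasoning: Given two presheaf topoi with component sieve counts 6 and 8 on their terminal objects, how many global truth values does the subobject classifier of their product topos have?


In a product of presheaf topoi E_1 x E_2, the subobject classifier
is Omega = Omega_1 x Omega_2 (componentwise), so
|Omega(top)| = |Omega_1(top_1)| * |Omega_2(top_2)|.
= 6 * 8 = 48.

48


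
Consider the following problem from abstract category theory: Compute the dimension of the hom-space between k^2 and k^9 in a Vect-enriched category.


In Vect-enriched categories, Hom(k^n, k^m) is the space of m x n matrices.
dim(Hom(k^2, k^9)) = 9 * 2 = 18

18


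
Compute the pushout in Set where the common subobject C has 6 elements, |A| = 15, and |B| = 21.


The pushout A +_C B identifies the images of C in A and B.
|A +_C B| = |A| + |B| - |C| (for injections).
= 15 + 21 - 6 = 30

30


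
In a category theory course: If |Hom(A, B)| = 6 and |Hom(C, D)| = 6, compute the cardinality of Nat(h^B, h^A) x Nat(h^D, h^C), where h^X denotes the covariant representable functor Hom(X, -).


By the Yoneda lemma, Nat(h^B, h^A) is isomorphic to Hom(A, B),
so |Nat(h^B, h^A)| = |Hom(A, B)| and |Nat(h^D, h^C)| = |Hom(C, D)|.
|Hom(A, B)| = 6, |Hom(C, D)| = 6.
|Nat(h^B, h^A) x Nat(h^D, h^C)| = 6 * 6 = 36

36


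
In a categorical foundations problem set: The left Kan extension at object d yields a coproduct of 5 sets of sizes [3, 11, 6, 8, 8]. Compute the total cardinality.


Pointwise, the left Kan extension (Lan_F H)(d) is the colimit, indexed
by the comma category (F downarrow d), of H composed with the
projection (F downarrow d) -> C. Here that colimit is given
as a coproduct (disjoint union) of sets, so its cardinality is the
sum of the sizes of the summands.
Coproduct of sets with sizes: 3 + 11 + 6 + 8 + 8
= 36

36


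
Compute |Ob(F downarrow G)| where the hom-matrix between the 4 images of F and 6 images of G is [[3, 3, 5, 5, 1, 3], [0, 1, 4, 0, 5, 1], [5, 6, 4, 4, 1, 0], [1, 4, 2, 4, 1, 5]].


Objects of (F downarrow G) are triples (a, b, h: F(a)->G(b)).
The count equals the sum of all entries in the hom-matrix.
sum(row 0) = 20
sum(row 1) = 11
sum(row 2) = 20
sum(row 3) = 17
Grand total = 68

68


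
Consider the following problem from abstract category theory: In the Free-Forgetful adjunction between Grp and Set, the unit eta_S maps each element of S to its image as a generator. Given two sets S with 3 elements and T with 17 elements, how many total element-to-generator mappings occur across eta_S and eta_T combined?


The unit eta_X: X -> U(F(X)) of the Free-Forgetful adjunction
maps each element of X to a generator of F(X). For X = S + T (disjoint
union in Set), |S + T| = |S| + |T|.
Total mappings = 3 + 17 = 20.

20


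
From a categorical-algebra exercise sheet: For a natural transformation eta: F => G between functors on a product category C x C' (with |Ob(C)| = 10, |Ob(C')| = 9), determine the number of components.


A natural transformation eta: F => G assigns one component morphism per
object of the domain category.
The domain is the product category C x C', so
|Ob(C x C')| = |Ob(C)| * |Ob(C')| = 10 * 9 = 90.
Therefore eta has 90 component morphisms.

90


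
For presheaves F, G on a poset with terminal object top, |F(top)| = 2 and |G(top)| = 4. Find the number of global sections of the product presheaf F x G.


Global sections of a presheaf on a poset with terminal top satisfy
Gamma(H) ~ H(top). Presheaves admit pointwise products, so
(F x G)(top) = F(top) x G(top) (Cartesian product).
|Gamma(F x G)| = |F(top)| * |G(top)| = 2 * 4 = 8.

8


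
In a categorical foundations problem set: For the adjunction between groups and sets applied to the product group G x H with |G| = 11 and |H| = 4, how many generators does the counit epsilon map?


The counit epsilon_K: F(U(K)) -> K of the Free-Forgetful adjunction
maps |K| generators of F(U(K)) into K. For K = G x H (the product group),
|G x H| = |G| * |H|.
Total generators mapped = 11 * 4 = 44.

44


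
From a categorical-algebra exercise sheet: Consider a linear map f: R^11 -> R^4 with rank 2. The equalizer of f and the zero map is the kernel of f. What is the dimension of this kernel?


The equalizer of f and the zero map is ker(f).
By the rank-nullity theorem: dim(ker(f)) = dim(domain) - rank(f).
dim(ker(f)) = 11 - 2 = 9

9


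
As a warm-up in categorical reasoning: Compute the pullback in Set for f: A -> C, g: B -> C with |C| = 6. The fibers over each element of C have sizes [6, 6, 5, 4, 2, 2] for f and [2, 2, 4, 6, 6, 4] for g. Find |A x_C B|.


The pullback A x_C B consists of pairs (a, b) with f(a) = g(b).
For each element c in C, the fiber product has |f^-1(c)| * |g^-1(c)| elements.
Summing over C: 6 * 2 + 6 * 2 + 5 * 4 + 4 * 6 + 2 * 6 + 2 * 4
= 12 + 12 + 20 + 24 + 12 + 8 = 88

88


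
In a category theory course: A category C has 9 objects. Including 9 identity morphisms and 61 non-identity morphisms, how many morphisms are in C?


Each object has an identity morphism, giving 9 identities.
Adding the 61 non-identity morphisms:
Total = 9 + 61 = 70

70


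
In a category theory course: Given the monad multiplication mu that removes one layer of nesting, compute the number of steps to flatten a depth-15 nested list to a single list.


Each application of mu: T^2 -> T removes one layer of nesting.
Starting at depth 15 (i.e., T^15(X)), we need to reach T(X).
Number of mu applications = 15 - 1 = 14

14


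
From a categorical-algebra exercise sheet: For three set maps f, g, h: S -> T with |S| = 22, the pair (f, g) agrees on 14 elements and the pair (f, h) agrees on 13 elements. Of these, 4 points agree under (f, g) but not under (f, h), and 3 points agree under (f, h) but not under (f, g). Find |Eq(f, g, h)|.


Eq(f, g, h) is the triple-agreement set: points in S where all three
maps take the same value. Using inclusion-exclusion on the pairwise data:
Pair (f, g) agrees on 14 points; pair (f, h) on 13 points.
Points agreeing under (f, g) but not (f, h) = 4; under (f, h) but not (f, g) = 3.
Triple-agreement = agreement-in-(f, g) minus points that agree under (f, g) but not (f, h):
|Eq(f, g, h)| = 14 - 4 = 10
(cross-check via (f, h): 13 - 3 = 10.)

10


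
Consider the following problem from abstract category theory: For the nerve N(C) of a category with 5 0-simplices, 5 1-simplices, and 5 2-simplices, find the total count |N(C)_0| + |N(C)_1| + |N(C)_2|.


The 2-skeleton of the nerve N(C) consists of simplices in dimensions 0, 1, 2:
  |N(C)_0| = 5 (objects)
  |N(C)_1| = 5 (morphisms)
  |N(C)_2| = 5 (composable pairs)
Total = 5 + 5 + 5 = 15

15


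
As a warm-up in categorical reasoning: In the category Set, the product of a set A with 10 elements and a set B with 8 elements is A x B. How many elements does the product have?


In Set, the product A x B is the Cartesian product.
By the universal property, |A x B| = |A| * |B|.
|A x B| = 10 * 8 = 80

80


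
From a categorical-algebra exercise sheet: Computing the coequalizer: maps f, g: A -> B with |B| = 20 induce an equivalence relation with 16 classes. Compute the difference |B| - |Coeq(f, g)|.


The coequalizer Coeq(f, g) = B / ~ has one element per equivalence class.
|B| = 20, |Coeq(f, g)| = 16.
|B| - |Coeq(f, g)| = 20 - 16 = 4.

4


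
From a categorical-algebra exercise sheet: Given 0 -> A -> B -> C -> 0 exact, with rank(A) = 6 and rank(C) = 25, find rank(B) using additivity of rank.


For a short exact sequence 0 -> A -> B -> C -> 0,
rank is additive: rank(B) = rank(A) + rank(C).
rank(B) = 6 + 25 = 31

31


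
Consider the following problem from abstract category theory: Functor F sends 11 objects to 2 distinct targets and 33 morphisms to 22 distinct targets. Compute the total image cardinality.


The image of F consists of distinct objects and distinct morphisms.
|Im(F)| on objects = 2
|Im(F)| on morphisms = 22
Total image cardinality = 2 + 22 = 24

24


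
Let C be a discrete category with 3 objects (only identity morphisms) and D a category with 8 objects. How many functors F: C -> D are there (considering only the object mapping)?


A functor from a discrete category C to D is determined by
where each object maps. Each of the 3 objects of C can map
to any of the 8 objects of D independently.
Number of functors = 8^3 = 512

512


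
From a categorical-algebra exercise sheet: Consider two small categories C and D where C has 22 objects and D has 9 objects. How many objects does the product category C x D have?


The product category C x D has objects that are pairs (c, d).
Number of pairs = |Ob(C)| * |Ob(D)| = 22 * 9 = 198

198


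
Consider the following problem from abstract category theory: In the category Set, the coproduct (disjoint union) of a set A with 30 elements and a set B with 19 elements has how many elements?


In Set, the coproduct A + B is the disjoint union.
|A + B| = |A| + |B| = 30 + 19 = 49

49


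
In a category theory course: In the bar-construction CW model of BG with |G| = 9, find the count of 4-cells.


In the bar-construction CW model of BG, the n-cells are indexed by
n-tuples [g_1|...|g_n] of non-identity elements of G (degenerate
simplices with some g_i = e do not contribute cells), so there are
(|G| - 1)^n n-cells.
For dim = 4 with |G| = 9:
cells = (9 - 1)^4 = 8^4 = 4096

4096


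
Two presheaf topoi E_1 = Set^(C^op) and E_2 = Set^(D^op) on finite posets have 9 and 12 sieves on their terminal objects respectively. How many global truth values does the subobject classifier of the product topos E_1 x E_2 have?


In a product of presheaf topoi E_1 x E_2, the subobject classifier
is Omega = Omega_1 x Omega_2 (componentwise), so
|Omega(top)| = |Omega_1(top_1)| * |Omega_2(top_2)|.
= 9 * 12 = 108.

108


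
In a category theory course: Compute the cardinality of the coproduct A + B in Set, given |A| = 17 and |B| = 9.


In Set, the coproduct A + B is the disjoint union.
|A + B| = |A| + |B| = 17 + 9 = 26

26


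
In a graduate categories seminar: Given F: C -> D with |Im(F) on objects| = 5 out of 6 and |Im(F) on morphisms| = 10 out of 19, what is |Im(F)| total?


The image of F consists of distinct objects and distinct morphisms.
|Im(F)| on objects = 5
|Im(F)| on morphisms = 10
Total image cardinality = 5 + 10 = 15

15


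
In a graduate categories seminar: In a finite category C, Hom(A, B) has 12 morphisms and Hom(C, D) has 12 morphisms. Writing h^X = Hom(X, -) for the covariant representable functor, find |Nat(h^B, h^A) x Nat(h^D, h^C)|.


By the Yoneda lemma, Nat(h^B, h^A) is isomorphic to Hom(A, B),
so |Nat(h^B, h^A)| = |Hom(A, B)| and |Nat(h^D, h^C)| = |Hom(C, D)|.
|Hom(A, B)| = 12, |Hom(C, D)| = 12.
|Nat(h^B, h^A) x Nat(h^D, h^C)| = 12 * 12 = 144

144


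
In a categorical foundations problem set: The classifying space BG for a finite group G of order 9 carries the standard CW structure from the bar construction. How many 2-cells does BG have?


In the bar-construction CW model of BG, the n-cells are indexed by
n-tuples [g_1|...|g_n] of non-identity elements of G (degenerate
simplices with some g_i = e do not contribute cells), so there are
(|G| - 1)^n n-cells.
For dim = 2 with |G| = 9:
cells = (9 - 1)^2 = 8^2 = 64

64


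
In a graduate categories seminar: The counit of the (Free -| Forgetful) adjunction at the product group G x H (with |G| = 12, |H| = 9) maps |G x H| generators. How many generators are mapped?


The counit epsilon_K: F(U(K)) -> K of the Free-Forgetful adjunction
maps |K| generators of F(U(K)) into K. For K = G x H (the product group),
|G x H| = |G| * |H|.
Total generators mapped = 12 * 9 = 108.

108


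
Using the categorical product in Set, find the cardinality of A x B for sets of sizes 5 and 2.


In Set, the product A x B is the Cartesian product.
By the universal property, |A x B| = |A| * |B|.
|A x B| = 5 * 2 = 10

10


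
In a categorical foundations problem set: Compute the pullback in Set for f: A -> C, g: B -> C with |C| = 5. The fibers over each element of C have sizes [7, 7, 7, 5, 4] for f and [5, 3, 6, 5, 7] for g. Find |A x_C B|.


The pullback A x_C B consists of pairs (a, b) with f(a) = g(b).
For each element c in C, the fiber product has |f^-1(c)| * |g^-1(c)| elements.
Summing over C: 7 * 5 + 7 * 3 + 7 * 6 + 5 * 5 + 4 * 7
= 35 + 21 + 42 + 25 + 28 = 151

151


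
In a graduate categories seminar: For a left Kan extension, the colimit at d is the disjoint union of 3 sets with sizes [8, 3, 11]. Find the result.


Pointwise, the left Kan extension (Lan_F H)(d) is the colimit, indexed
by the comma category (F downarrow d), of H composed with the
projection (F downarrow d) -> C. Here that colimit is given
as a coproduct (disjoint union) of sets, so its cardinality is the
sum of the sizes of the summands.
Coproduct of sets with sizes: 8 + 3 + 11
= 22

22


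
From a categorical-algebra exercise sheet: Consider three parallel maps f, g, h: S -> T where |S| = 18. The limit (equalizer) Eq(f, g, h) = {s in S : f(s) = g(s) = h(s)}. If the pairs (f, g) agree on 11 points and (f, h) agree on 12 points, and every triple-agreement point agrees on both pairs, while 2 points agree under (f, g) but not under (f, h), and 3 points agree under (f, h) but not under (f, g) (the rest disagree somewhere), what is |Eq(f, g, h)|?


Eq(f, g, h) is the triple-agreement set: points in S where all three
maps take the same value. Using inclusion-exclusion on the pairwise data:
Pair (f, g) agrees on 11 points; pair (f, h) on 12 points.
Points agreeing under (f, g) but not (f, h) = 2; under (f, h) but not (f, g) = 3.
Triple-agreement = agreement-in-(f, g) minus points that agree under (f, g) but not (f, h):
|Eq(f, g, h)| = 11 - 2 = 9
(cross-check via (f, h): 12 - 3 = 9.)

9


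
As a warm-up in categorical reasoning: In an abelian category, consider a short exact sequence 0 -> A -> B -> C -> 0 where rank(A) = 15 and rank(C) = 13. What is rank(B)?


For a short exact sequence 0 -> A -> B -> C -> 0,
rank is additive: rank(B) = rank(A) + rank(C).
rank(B) = 15 + 13 = 28

28


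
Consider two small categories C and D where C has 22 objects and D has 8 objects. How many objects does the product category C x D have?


The product category C x D has objects that are pairs (c, d).
Number of pairs = |Ob(C)| * |Ob(D)| = 22 * 8 = 176

176


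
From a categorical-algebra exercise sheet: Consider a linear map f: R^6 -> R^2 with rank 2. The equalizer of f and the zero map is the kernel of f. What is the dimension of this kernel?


The equalizer of f and the zero map is ker(f).
By the rank-nullity theorem: dim(ker(f)) = dim(domain) - rank(f).
dim(ker(f)) = 6 - 2 = 4

4


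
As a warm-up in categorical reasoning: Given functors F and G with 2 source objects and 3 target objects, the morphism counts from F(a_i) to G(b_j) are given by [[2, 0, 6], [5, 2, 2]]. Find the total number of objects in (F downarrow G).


Objects of (F downarrow G) are triples (a, b, h: F(a)->G(b)).
The count equals the sum of all entries in the hom-matrix.
sum(row 0) = 8
sum(row 1) = 9
Grand total = 17

17


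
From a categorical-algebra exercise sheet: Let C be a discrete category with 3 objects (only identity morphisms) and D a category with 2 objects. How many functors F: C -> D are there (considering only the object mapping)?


A functor from a discrete category C to D is determined by
where each object maps. Each of the 3 objects of C can map
to any of the 2 objects of D independently.
Number of functors = 2^3 = 8

8


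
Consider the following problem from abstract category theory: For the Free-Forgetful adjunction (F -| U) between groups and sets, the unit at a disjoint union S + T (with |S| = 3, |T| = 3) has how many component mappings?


The unit eta_X: X -> U(F(X)) of the Free-Forgetful adjunction
maps each element of X to a generator of F(X). For X = S + T (disjoint
union in Set), |S + T| = |S| + |T|.
Total mappings = 3 + 3 = 6.

6


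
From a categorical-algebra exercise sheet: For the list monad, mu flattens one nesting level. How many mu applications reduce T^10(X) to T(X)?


Each application of mu: T^2 -> T removes one layer of nesting.
Starting at depth 10 (i.e., T^10(X)), we need to reach T(X).
Number of mu applications = 10 - 1 = 9

9


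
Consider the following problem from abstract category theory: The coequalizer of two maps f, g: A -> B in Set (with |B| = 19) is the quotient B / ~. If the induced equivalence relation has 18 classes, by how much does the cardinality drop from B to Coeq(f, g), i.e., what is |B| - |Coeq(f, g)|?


The coequalizer Coeq(f, g) = B / ~ has one element per equivalence class.
|B| = 19, |Coeq(f, g)| = 18.
|B| - |Coeq(f, g)| = 19 - 18 = 1.

1


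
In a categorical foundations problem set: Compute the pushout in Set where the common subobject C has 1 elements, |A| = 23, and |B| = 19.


The pushout A +_C B identifies the images of C in A and B.
|A +_C B| = |A| + |B| - |C| (for injections).
= 23 + 19 - 1 = 41

41


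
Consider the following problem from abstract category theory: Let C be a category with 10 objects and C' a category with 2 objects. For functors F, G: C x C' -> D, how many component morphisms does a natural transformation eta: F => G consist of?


A natural transformation eta: F => G assigns one component morphism per
object of the domain category.
The domain is the product category C x C', so
|Ob(C x C')| = |Ob(C)| * |Ob(C')| = 10 * 2 = 20.
Therefore eta has 20 component morphisms.

20


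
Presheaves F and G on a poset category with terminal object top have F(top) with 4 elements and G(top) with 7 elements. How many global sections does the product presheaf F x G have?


Global sections of a presheaf on a poset with terminal top satisfy
Gamma(H) ~ H(top). Presheaves admit pointwise products, so
(F x G)(top) = F(top) x G(top) (Cartesian product).
|Gamma(F x G)| = |F(top)| * |G(top)| = 4 * 7 = 28.

28


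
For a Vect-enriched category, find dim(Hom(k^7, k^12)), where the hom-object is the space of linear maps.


In Vect-enriched categories, Hom(k^n, k^m) is the space of m x n matrices.
dim(Hom(k^7, k^12)) = 12 * 7 = 84

84


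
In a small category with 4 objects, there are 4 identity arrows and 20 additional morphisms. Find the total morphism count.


Each object has an identity morphism, giving 4 identities.
Adding the 20 non-identity morphisms:
Total = 4 + 20 = 24

24


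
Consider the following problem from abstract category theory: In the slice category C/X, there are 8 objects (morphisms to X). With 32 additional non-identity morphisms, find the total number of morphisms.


In the slice category C/X, objects are morphisms to X.
Identity morphisms: 8 (one per object of C/X).
Non-identity morphisms: 32.
Total = 8 + 32 = 40

40


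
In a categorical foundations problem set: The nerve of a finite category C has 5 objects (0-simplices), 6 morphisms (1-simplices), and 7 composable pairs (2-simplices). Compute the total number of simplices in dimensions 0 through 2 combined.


The 2-skeleton of the nerve N(C) consists of simplices in dimensions 0, 1, 2:
  |N(C)_0| = 5 (objects)
  |N(C)_1| = 6 (morphisms)
  |N(C)_2| = 7 (composable pairs)
Total = 5 + 6 + 7 = 18

18


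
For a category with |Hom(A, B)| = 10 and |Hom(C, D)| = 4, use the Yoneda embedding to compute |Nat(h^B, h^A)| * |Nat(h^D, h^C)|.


By the Yoneda lemma, Nat(h^B, h^A) is isomorphic to Hom(A, B),
so |Nat(h^B, h^A)| = |Hom(A, B)| and |Nat(h^D, h^C)| = |Hom(C, D)|.
|Hom(A, B)| = 10, |Hom(C, D)| = 4.
|Nat(h^B, h^A) x Nat(h^D, h^C)| = 10 * 4 = 40

40


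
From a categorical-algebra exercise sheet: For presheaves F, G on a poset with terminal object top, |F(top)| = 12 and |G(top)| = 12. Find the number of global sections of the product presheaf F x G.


Global sections of a presheaf on a poset with terminal top satisfy
Gamma(H) ~ H(top). Presheaves admit pointwise products, so
(F x G)(top) = F(top) x G(top) (Cartesian product).
|Gamma(F x G)| = |F(top)| * |G(top)| = 12 * 12 = 144.

144


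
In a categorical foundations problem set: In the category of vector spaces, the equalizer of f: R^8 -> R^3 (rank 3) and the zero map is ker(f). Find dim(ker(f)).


The equalizer of f and the zero map is ker(f).
By the rank-nullity theorem: dim(ker(f)) = dim(domain) - rank(f).
dim(ker(f)) = 8 - 3 = 5

5


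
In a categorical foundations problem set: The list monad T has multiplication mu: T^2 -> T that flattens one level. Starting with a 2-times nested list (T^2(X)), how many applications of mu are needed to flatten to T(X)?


Each application of mu: T^2 -> T removes one layer of nesting.
Starting at depth 2 (i.e., T^2(X)), we need to reach T(X).
Number of mu applications = 2 - 1 = 1

1


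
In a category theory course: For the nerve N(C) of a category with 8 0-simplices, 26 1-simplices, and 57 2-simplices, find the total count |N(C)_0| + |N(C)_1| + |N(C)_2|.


The 2-skeleton of the nerve N(C) consists of simplices in dimensions 0, 1, 2:
  |N(C)_0| = 8 (objects)
  |N(C)_1| = 26 (morphisms)
  |N(C)_2| = 57 (composable pairs)
Total = 8 + 26 + 57 = 91

91


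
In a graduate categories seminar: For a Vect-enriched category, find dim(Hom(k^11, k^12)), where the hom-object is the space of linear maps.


In Vect-enriched categories, Hom(k^n, k^m) is the space of m x n matrices.
dim(Hom(k^11, k^12)) = 12 * 11 = 132

132


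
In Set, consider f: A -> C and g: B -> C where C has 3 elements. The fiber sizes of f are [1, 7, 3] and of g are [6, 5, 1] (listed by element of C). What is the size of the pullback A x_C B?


The pullback A x_C B consists of pairs (a, b) with f(a) = g(b).
For each element c in C, the fiber product has |f^-1(c)| * |g^-1(c)| elements.
Summing over C: 1 * 6 + 7 * 5 + 3 * 1
= 6 + 35 + 3 = 44

44


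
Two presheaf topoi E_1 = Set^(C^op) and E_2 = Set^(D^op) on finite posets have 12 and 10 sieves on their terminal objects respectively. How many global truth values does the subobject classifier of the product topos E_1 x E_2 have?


In a product of presheaf topoi E_1 x E_2, the subobject classifier
is Omega = Omega_1 x Omega_2 (componentwise), so
|Omega(top)| = |Omega_1(top_1)| * |Omega_2(top_2)|.
= 12 * 10 = 120.

120


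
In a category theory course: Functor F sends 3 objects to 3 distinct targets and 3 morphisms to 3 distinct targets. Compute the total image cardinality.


The image of F consists of distinct objects and distinct morphisms.
|Im(F)| on objects = 3
|Im(F)| on morphisms = 3
Total image cardinality = 3 + 3 = 6

6


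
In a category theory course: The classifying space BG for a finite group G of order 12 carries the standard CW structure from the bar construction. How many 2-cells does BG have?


In the bar-construction CW model of BG, the n-cells are indexed by
n-tuples [g_1|...|g_n] of non-identity elements of G (degenerate
simplices with some g_i = e do not contribute cells), so there are
(|G| - 1)^n n-cells.
For dim = 2 with |G| = 12:
cells = (12 - 1)^2 = 11^2 = 121

121


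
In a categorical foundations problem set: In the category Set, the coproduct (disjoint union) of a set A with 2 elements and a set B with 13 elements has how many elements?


In Set, the coproduct A + B is the disjoint union.
|A + B| = |A| + |B| = 2 + 13 = 15

15


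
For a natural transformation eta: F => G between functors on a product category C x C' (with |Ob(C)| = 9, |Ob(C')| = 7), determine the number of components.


A natural transformation eta: F => G assigns one component morphism per
object of the domain category.
The domain is the product category C x C', so
|Ob(C x C')| = |Ob(C)| * |Ob(C')| = 9 * 7 = 63.
Therefore eta has 63 component morphisms.

63


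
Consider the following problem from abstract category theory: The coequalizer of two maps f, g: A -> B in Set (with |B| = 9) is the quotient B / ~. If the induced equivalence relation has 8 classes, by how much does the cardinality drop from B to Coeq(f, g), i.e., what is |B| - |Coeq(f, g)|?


The coequalizer Coeq(f, g) = B / ~ has one element per equivalence class.
|B| = 9, |Coeq(f, g)| = 8.
|B| - |Coeq(f, g)| = 9 - 8 = 1.

1


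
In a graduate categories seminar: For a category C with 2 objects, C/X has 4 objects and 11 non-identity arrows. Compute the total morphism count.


In the slice category C/X, objects are morphisms to X.
Identity morphisms: 4 (one per object of C/X).
Non-identity morphisms: 11.
Total = 4 + 11 = 15

15


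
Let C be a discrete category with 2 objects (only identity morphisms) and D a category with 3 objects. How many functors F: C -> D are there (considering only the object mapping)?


A functor from a discrete category C to D is determined by
where each object maps. Each of the 2 objects of C can map
to any of the 3 objects of D independently.
Number of functors = 3^2 = 9

9


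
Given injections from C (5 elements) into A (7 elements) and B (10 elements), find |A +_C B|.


The pushout A +_C B identifies the images of C in A and B.
|A +_C B| = |A| + |B| - |C| (for injections).
= 7 + 10 - 5 = 12

12


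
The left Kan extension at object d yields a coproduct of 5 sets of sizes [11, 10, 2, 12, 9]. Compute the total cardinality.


Pointwise, the left Kan extension (Lan_F H)(d) is the colimit, indexed
by the comma category (F downarrow d), of H composed with the
projection (F downarrow d) -> C. Here that colimit is given
as a coproduct (disjoint union) of sets, so its cardinality is the
sum of the sizes of the summands.
Coproduct of sets with sizes: 11 + 10 + 2 + 12 + 9
= 44

44


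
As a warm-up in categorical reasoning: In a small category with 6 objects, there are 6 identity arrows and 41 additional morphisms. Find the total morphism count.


Each object has an identity morphism, giving 6 identities.
Adding the 41 non-identity morphisms:
Total = 6 + 41 = 47

47


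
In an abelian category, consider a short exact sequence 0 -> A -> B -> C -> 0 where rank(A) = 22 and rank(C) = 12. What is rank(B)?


For a short exact sequence 0 -> A -> B -> C -> 0,
rank is additive: rank(B) = rank(A) + rank(C).
rank(B) = 22 + 12 = 34

34


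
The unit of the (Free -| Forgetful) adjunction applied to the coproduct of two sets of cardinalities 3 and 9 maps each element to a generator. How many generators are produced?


The unit eta_X: X -> U(F(X)) of the Free-Forgetful adjunction
maps each element of X to a generator of F(X). For X = S + T (disjoint
union in Set), |S + T| = |S| + |T|.
Total mappings = 3 + 9 = 12.

12


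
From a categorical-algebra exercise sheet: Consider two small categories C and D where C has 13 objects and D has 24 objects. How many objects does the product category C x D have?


The product category C x D has objects that are pairs (c, d).
Number of pairs = |Ob(C)| * |Ob(D)| = 13 * 24 = 312

312


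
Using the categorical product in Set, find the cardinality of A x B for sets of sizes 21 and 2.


In Set, the product A x B is the Cartesian product.
By the universal property, |A x B| = |A| * |B|.
|A x B| = 21 * 2 = 42

42


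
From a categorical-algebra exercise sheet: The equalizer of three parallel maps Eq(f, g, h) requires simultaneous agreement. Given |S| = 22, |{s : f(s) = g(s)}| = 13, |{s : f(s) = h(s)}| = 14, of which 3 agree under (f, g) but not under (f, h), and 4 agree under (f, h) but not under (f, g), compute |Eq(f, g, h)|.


Eq(f, g, h) is the triple-agreement set: points in S where all three
maps take the same value. Using inclusion-exclusion on the pairwise data:
Pair (f, g) agrees on 13 points; pair (f, h) on 14 points.
Points agreeing under (f, g) but not (f, h) = 3; under (f, h) but not (f, g) = 4.
Triple-agreement = agreement-in-(f, g) minus points that agree under (f, g) but not (f, h):
|Eq(f, g, h)| = 13 - 3 = 10
(cross-check via (f, h): 14 - 4 = 10.)

10
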